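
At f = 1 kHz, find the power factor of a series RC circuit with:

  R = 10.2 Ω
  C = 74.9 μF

Step 1 — Angular frequency: ω = 2π·f = 2π·1000 = 6283 rad/s.
Step 2 — Component impedances:
  R: Z = R = 10.2 Ω
  C: Z = 1/(jωC) = -j/(ω·C) = 0 - j2.125 Ω
Step 3 — Series combination: Z_total = R + C = 10.2 - j2.125 Ω = 10.42∠-11.8° Ω.
Step 4 — Power factor: PF = cos(φ) = Re(Z)/|Z| = 10.2/10.419 = 0.979.
Step 5 — Type: Im(Z) = -2.125 ⇒ leading (phase φ = -11.8°).

PF = 0.979 (leading, φ = -11.8°)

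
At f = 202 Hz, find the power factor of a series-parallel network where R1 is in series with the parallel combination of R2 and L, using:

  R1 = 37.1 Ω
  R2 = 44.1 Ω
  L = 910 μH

Step 1 — Angular frequency: ω = 2π·f = 2π·202 = 1269 rad/s.
Step 2 — Component impedances:
  R1: Z = R = 37.1 Ω
  R2: Z = R = 44.1 Ω
  L: Z = jωL = j·1269·0.00091 = 0 + j1.155 Ω
Step 3 — Parallel branch: R2 || L = 1/(1/R2 + 1/L) = 0.03023 + j1.154 Ω.
Step 4 — Series with R1: Z_total = R1 + (R2 || L) = 37.13 + j1.154 Ω = 37.15∠1.8° Ω.
Step 5 — Power factor: PF = cos(φ) = Re(Z)/|Z| = 37.13/37.15 = 0.9995.
Step 6 — Type: Im(Z) = 1.154 ⇒ lagging (phase φ = 1.8°).

PF = 0.9995 (lagging, φ = 1.8°)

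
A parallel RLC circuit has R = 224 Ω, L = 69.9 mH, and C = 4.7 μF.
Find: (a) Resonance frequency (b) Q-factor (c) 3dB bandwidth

Step 1 — Resonance: ω₀ = 1/√(LC) = 1/√(0.0699·4.7e-06) = 1745 rad/s.
Step 2 — f₀ = ω₀/(2π) = 277.7 Hz.
Step 3 — Parallel Q: Q = R/(ω₀L) = 224/(1745·0.0699) = 1.837.
Step 4 — Bandwidth: Δω = ω₀/Q = 949.8 rad/s; BW = Δω/(2π) = 151.2 Hz.

(a) f₀ = 277.7 Hz  (b) Q = 1.837  (c) BW = 151.2 Hz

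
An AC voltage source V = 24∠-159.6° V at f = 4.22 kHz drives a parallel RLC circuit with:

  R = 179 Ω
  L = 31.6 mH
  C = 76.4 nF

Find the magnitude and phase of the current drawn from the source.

Step 1 — Angular frequency: ω = 2π·f = 2π·4220 = 2.652e+04 rad/s.
Step 2 — Component impedances:
  R: Z = R = 179 Ω
  L: Z = jωL = j·2.652e+04·0.0316 = 0 + j837.9 Ω
  C: Z = 1/(jωC) = -j/(ω·C) = 0 - j493.6 Ω
Step 3 — Parallel combination: 1/Z_total = 1/R + 1/L + 1/C; Z_total = 175.1 - j26.09 Ω = 177∠-8.5° Ω.
Step 4 — Source phasor: V = 24∠-159.6° V = -22.49 - j8.366 V.
Step 5 — Ohm's law: I = V / Z_total = (-22.49 - j8.366) / (175.1 - j26.09) = -0.1187 - j0.06546 A.
Step 6 — Convert to polar: |I| = 0.1356 A, ∠I = -151.1°.

I = 0.1356∠-151.1° A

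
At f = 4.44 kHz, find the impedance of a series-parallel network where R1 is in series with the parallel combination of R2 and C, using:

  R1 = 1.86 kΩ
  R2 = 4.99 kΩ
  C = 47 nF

Step 1 — Angular frequency: ω = 2π·f = 2π·4440 = 2.79e+04 rad/s.
Step 2 — Component impedances:
  R1: Z = R = 1860 Ω
  R2: Z = R = 4990 Ω
  C: Z = 1/(jωC) = -j/(ω·C) = 0 - j762.7 Ω
Step 3 — Parallel branch: R2 || C = 1/(1/R2 + 1/C) = 113.9 - j745.3 Ω.
Step 4 — Series with R1: Z_total = R1 + (R2 || C) = 1974 - j745.3 Ω = 2110∠-20.7° Ω.

Z = 1974 - j745.3 Ω = 2110∠-20.7° Ω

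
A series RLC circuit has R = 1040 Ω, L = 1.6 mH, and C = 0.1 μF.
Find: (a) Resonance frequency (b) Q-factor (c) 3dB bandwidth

Step 1 — Resonance: ω₀ = 1/√(LC) = 1/√(0.0016·1e-07) = 7.906e+04 rad/s.
Step 2 — f₀ = ω₀/(2π) = 1.258e+04 Hz.
Step 3 — Series Q: Q = ω₀L/R = 7.906e+04·0.0016/1040 = 0.1216.
Step 4 — Bandwidth: Δω = ω₀/Q = 6.5e+05 rad/s; BW = Δω/(2π) = 1.035e+05 Hz.

(a) f₀ = 1.258e+04 Hz  (b) Q = 0.1216  (c) BW = 1.035e+05 Hz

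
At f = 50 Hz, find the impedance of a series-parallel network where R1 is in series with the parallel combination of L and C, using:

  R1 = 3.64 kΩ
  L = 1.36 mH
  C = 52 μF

Step 1 — Angular frequency: ω = 2π·f = 2π·50 = 314.2 rad/s.
Step 2 — Component impedances:
  R1: Z = R = 3640 Ω
  L: Z = jωL = j·314.2·0.00136 = 0 + j0.4273 Ω
  C: Z = 1/(jωC) = -j/(ω·C) = 0 - j61.21 Ω
Step 3 — Parallel branch: L || C = 1/(1/L + 1/C) = 0 + j0.4303 Ω.
Step 4 — Series with R1: Z_total = R1 + (L || C) = 3640 + j0.4303 Ω = 3640∠0.0° Ω.

Z = 3640 + j0.4303 Ω = 3640∠0.0° Ω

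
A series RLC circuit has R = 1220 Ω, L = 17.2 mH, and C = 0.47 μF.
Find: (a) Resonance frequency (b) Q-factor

Step 1 — Resonance condition Im(Z)=0 gives ω₀ = 1/√(LC).
Step 2 — ω₀ = 1/√(0.0172·4.7e-07) = 1.112e+04 rad/s.
Step 3 — f₀ = ω₀/(2π) = 1770 Hz.
Step 4 — Series Q: Q = ω₀L/R = 1.112e+04·0.0172/1220 = 0.1568.

(a) f₀ = 1770 Hz  (b) Q = 0.1568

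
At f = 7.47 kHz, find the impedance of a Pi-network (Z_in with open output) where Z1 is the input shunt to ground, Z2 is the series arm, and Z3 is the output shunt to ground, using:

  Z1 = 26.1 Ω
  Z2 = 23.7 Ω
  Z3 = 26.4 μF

Step 1 — Angular frequency: ω = 2π·f = 2π·7470 = 4.694e+04 rad/s.
Step 2 — Component impedances:
  Z1: Z = R = 26.1 Ω
  Z2: Z = R = 23.7 Ω
  Z3: Z = 1/(jωC) = -j/(ω·C) = 0 - j0.807 Ω
Step 3 — With open output, the series arm Z2 and the output shunt Z3 appear in series to ground: Z2 + Z3 = 23.7 - j0.807 Ω.
Step 4 — Parallel with input shunt Z1: Z_in = Z1 || (Z2 + Z3) = 12.42 - j0.2216 Ω = 12.43∠-1.0° Ω.

Z = 12.42 - j0.2216 Ω = 12.43∠-1.0° Ω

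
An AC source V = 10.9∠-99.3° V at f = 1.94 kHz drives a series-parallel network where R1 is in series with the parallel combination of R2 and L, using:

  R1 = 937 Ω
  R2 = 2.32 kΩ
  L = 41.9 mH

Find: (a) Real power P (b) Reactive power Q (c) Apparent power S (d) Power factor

Step 1 — Angular frequency: ω = 2π·f = 2π·1940 = 1.219e+04 rad/s.
Step 2 — Component impedances:
  R1: Z = R = 937 Ω
  R2: Z = R = 2320 Ω
  L: Z = jωL = j·1.219e+04·0.0419 = 0 + j510.7 Ω
Step 3 — Parallel branch: R2 || L = 1/(1/R2 + 1/L) = 107.2 + j487.1 Ω.
Step 4 — Series with R1: Z_total = R1 + (R2 || L) = 1044 + j487.1 Ω = 1152∠25.0° Ω.
Step 5 — Source phasor: V = 10.9∠-99.3° V = -1.761 - j10.76 V.
Step 6 — Current: I = V / Z = -0.005332 - j0.007814 A = 0.00946∠-124.3° A.
Step 7 — Complex power: S = V·I* = 0.09344 + j0.04359 VA.
Step 8 — Real power: P = Re(S) = 0.09344 W.
Step 9 — Reactive power: Q = Im(S) = 0.04359 VAR.
Step 10 — Apparent power: |S| = 0.1031 VA.
Step 11 — Power factor: PF = P/|S| = 0.9062 (lagging).

(a) P = 0.09344 W  (b) Q = 0.04359 VAR  (c) S = 0.1031 VA  (d) PF = 0.9062 (lagging)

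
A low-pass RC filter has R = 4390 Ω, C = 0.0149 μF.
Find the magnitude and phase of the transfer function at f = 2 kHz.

Step 1 — Angular frequency: ω = 2π·2000 = 1.257e+04 rad/s.
Step 2 — Transfer function: H(jω) = 1/(1 + jωRC).
Step 3 — Denominator: 1 + jωRC = 1 + j·1.257e+04·4390·1.49e-08 = 1 + j0.822.
Step 4 — H = 0.5968 - j0.4905.
Step 5 — Magnitude: |H| = 0.7725 (-2.2 dB); phase: φ = -39.4°.

|H| = 0.7725 (-2.2 dB), φ = -39.4°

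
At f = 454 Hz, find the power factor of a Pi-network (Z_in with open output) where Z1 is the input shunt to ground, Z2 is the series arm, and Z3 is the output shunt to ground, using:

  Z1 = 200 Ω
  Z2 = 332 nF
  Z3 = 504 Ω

Step 1 — Angular frequency: ω = 2π·f = 2π·454 = 2853 rad/s.
Step 2 — Component impedances:
  Z1: Z = R = 200 Ω
  Z2: Z = 1/(jωC) = -j/(ω·C) = 0 - j1056 Ω
  Z3: Z = R = 504 Ω
Step 3 — With open output, the series arm Z2 and the output shunt Z3 appear in series to ground: Z2 + Z3 = 504 - j1056 Ω.
Step 4 — Parallel with input shunt Z1: Z_in = Z1 || (Z2 + Z3) = 182.5 - j26.22 Ω = 184.4∠-8.2° Ω.
Step 5 — Power factor: PF = cos(φ) = Re(Z)/|Z| = 182.515/184.39 = 0.9898.
Step 6 — Type: Im(Z) = -26.22 ⇒ leading (phase φ = -8.2°).

PF = 0.9898 (leading, φ = -8.2°)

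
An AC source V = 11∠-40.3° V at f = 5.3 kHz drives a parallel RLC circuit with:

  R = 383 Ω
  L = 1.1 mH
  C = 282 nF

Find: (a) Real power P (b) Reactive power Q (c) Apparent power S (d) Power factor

Step 1 — Angular frequency: ω = 2π·f = 2π·5300 = 3.33e+04 rad/s.
Step 2 — Component impedances:
  R: Z = R = 383 Ω
  L: Z = jωL = j·3.33e+04·0.0011 = 0 + j36.63 Ω
  C: Z = 1/(jωC) = -j/(ω·C) = 0 - j106.5 Ω
Step 3 — Parallel combination: 1/Z_total = 1/R + 1/L + 1/C; Z_total = 7.972 + j54.68 Ω = 55.26∠81.7° Ω.
Step 4 — Source phasor: V = 11∠-40.3° V = 8.389 - j7.115 V.
Step 5 — Current: I = V / Z = -0.1055 - j0.1688 A = 0.1991∠-122.0° A.
Step 6 — Complex power: S = V·I* = 0.3159 + j2.167 VA.
Step 7 — Real power: P = Re(S) = 0.3159 W.
Step 8 — Reactive power: Q = Im(S) = 2.167 VAR.
Step 9 — Apparent power: |S| = 2.19 VA.
Step 10 — Power factor: PF = P/|S| = 0.1443 (lagging).

(a) P = 0.3159 W  (b) Q = 2.167 VAR  (c) S = 2.19 VA  (d) PF = 0.1443 (lagging)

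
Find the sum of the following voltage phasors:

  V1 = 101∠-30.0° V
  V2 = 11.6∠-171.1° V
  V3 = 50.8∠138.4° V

Step 1 — Convert each phasor to rectangular form:
  V1 = 101·(cos(-30.0°) + j·sin(-30.0°)) = 87.47 - j50.5 V
  V2 = 11.6·(cos(-171.1°) + j·sin(-171.1°)) = -11.46 - j1.795 V
  V3 = 50.8·(cos(138.4°) + j·sin(138.4°)) = -37.99 + j33.73 V
Step 2 — Sum components: V_total = 38.02 - j18.57 V.
Step 3 — Convert to polar: |V_total| = 42.31 V, ∠V_total = -26.0°.

V_total = 42.31∠-26.0° V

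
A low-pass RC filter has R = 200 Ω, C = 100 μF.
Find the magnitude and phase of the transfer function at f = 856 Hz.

Step 1 — Angular frequency: ω = 2π·856 = 5378 rad/s.
Step 2 — Transfer function: H(jω) = 1/(1 + jωRC).
Step 3 — Denominator: 1 + jωRC = 1 + j·5378·200·0.0001 = 1 + j107.6.
Step 4 — H = 8.642e-05 - j0.009296.
Step 5 — Magnitude: |H| = 0.009296 (-40.6 dB); phase: φ = -89.5°.

|H| = 0.009296 (-40.6 dB), φ = -89.5°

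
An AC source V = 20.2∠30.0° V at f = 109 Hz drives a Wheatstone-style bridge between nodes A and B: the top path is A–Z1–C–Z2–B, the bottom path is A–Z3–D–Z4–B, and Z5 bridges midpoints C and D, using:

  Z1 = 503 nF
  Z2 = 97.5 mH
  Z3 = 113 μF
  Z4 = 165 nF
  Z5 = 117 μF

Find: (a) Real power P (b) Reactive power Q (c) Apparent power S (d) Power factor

Step 1 — Angular frequency: ω = 2π·f = 2π·109 = 684.9 rad/s.
Step 2 — Component impedances:
  Z1: Z = 1/(jωC) = -j/(ω·C) = 0 - j2903 Ω
  Z2: Z = jωL = j·684.9·0.0975 = 0 + j66.77 Ω
  Z3: Z = 1/(jωC) = -j/(ω·C) = 0 - j12.92 Ω
  Z4: Z = 1/(jωC) = -j/(ω·C) = 0 - j8849 Ω
  Z5: Z = 1/(jωC) = -j/(ω·C) = 0 - j12.48 Ω
Step 3 — Bridge requires nodal analysis (the Z5 bridge couples midpoints C and D, so the two paths cannot be reduced to a simple series/parallel combination). Setting node B to ground and injecting 1 A at node A, the 3-node admittance system at A, C, D solves to V_A = Z_AB = 0 + j41.93 Ω = 41.93∠90.0° Ω.
Step 4 — Source phasor: V = 20.2∠30.0° V = 17.49 + j10.1 V.
Step 5 — Current: I = V / Z = 0.2409 - j0.4172 A = 0.4818∠-60.0° A.
Step 6 — Complex power: S = V·I* = 0 + j9.731 VA.
Step 7 — Real power: P = Re(S) = 0 W.
Step 8 — Reactive power: Q = Im(S) = 9.731 VAR.
Step 9 — Apparent power: |S| = 9.731 VA.
Step 10 — Power factor: PF = P/|S| = 0 (lagging).

(a) P = 0 W  (b) Q = 9.731 VAR  (c) S = 9.731 VA  (d) PF = 0 (lagging)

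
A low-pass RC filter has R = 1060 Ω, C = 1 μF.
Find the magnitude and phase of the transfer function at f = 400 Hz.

Step 1 — Angular frequency: ω = 2π·400 = 2513 rad/s.
Step 2 — Transfer function: H(jω) = 1/(1 + jωRC).
Step 3 — Denominator: 1 + jωRC = 1 + j·2513·1060·1e-06 = 1 + j2.664.
Step 4 — H = 0.1235 - j0.329.
Step 5 — Magnitude: |H| = 0.3514 (-9.1 dB); phase: φ = -69.4°.

|H| = 0.3514 (-9.1 dB), φ = -69.4°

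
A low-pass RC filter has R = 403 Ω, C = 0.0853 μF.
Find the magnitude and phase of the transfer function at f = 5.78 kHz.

Step 1 — Angular frequency: ω = 2π·5780 = 3.632e+04 rad/s.
Step 2 — Transfer function: H(jω) = 1/(1 + jωRC).
Step 3 — Denominator: 1 + jωRC = 1 + j·3.632e+04·403·8.53e-08 = 1 + j1.248.
Step 4 — H = 0.3908 - j0.4879.
Step 5 — Magnitude: |H| = 0.6252 (-4.1 dB); phase: φ = -51.3°.

|H| = 0.6252 (-4.1 dB), φ = -51.3°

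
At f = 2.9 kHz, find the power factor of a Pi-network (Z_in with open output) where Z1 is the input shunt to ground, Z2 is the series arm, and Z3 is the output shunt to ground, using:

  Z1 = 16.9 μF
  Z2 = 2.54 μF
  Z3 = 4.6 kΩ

Step 1 — Angular frequency: ω = 2π·f = 2π·2900 = 1.822e+04 rad/s.
Step 2 — Component impedances:
  Z1: Z = 1/(jωC) = -j/(ω·C) = 0 - j3.247 Ω
  Z2: Z = 1/(jωC) = -j/(ω·C) = 0 - j21.61 Ω
  Z3: Z = R = 4600 Ω
Step 3 — With open output, the series arm Z2 and the output shunt Z3 appear in series to ground: Z2 + Z3 = 4600 - j21.61 Ω.
Step 4 — Parallel with input shunt Z1: Z_in = Z1 || (Z2 + Z3) = 0.002292 - j3.247 Ω = 3.247∠-90.0° Ω.
Step 5 — Power factor: PF = cos(φ) = Re(Z)/|Z| = 0.002292/3.247 = 0.0007059.
Step 6 — Type: Im(Z) = -3.247 ⇒ leading (phase φ = -90.0°).

PF = 0.0007059 (leading, φ = -90.0°)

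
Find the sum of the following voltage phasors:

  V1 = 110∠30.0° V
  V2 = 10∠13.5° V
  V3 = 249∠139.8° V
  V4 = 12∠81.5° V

Step 1 — Convert each phasor to rectangular form:
  V1 = 110·(cos(30.0°) + j·sin(30.0°)) = 95.26 + j55 V
  V2 = 10·(cos(13.5°) + j·sin(13.5°)) = 9.724 + j2.334 V
  V3 = 249·(cos(139.8°) + j·sin(139.8°)) = -190.2 + j160.7 V
  V4 = 12·(cos(81.5°) + j·sin(81.5°)) = 1.774 + j11.87 V
Step 2 — Sum components: V_total = -83.43 + j229.9 V.
Step 3 — Convert to polar: |V_total| = 244.6 V, ∠V_total = 109.9°.

V_total = 244.6∠109.9° V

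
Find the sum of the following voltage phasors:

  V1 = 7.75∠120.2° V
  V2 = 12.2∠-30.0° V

Step 1 — Convert each phasor to rectangular form:
  V1 = 7.75·(cos(120.2°) + j·sin(120.2°)) = -3.898 + j6.698 V
  V2 = 12.2·(cos(-30.0°) + j·sin(-30.0°)) = 10.57 - j6.1 V
Step 2 — Sum components: V_total = 6.667 + j0.5981 V.
Step 3 — Convert to polar: |V_total| = 6.694 V, ∠V_total = 5.1°.

V_total = 6.694∠5.1° V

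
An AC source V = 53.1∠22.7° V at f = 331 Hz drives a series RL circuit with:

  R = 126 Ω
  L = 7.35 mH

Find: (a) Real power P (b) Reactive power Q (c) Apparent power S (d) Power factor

Step 1 — Angular frequency: ω = 2π·f = 2π·331 = 2080 rad/s.
Step 2 — Component impedances:
  R: Z = R = 126 Ω
  L: Z = jωL = j·2080·0.00735 = 0 + j15.29 Ω
Step 3 — Series combination: Z_total = R + L = 126 + j15.29 Ω = 126.9∠6.9° Ω.
Step 4 — Source phasor: V = 53.1∠22.7° V = 48.99 + j20.49 V.
Step 5 — Current: I = V / Z = 0.4026 + j0.1138 A = 0.4184∠15.8° A.
Step 6 — Complex power: S = V·I* = 22.05 + j2.675 VA.
Step 7 — Real power: P = Re(S) = 22.05 W.
Step 8 — Reactive power: Q = Im(S) = 2.675 VAR.
Step 9 — Apparent power: |S| = 22.21 VA.
Step 10 — Power factor: PF = P/|S| = 0.9927 (lagging).

(a) P = 22.05 W  (b) Q = 2.675 VAR  (c) S = 22.21 VA  (d) PF = 0.9927 (lagging)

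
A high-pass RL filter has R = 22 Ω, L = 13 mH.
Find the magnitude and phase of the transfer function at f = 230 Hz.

Step 1 — Angular frequency: ω = 2π·230 = 1445 rad/s.
Step 2 — Transfer function: H(jω) = jωL/(R + jωL).
Step 3 — Numerator jωL = j·18.79; denominator R + jωL = 22 + j18.79.
Step 4 — H = 0.4217 + j0.4938.
Step 5 — Magnitude: |H| = 0.6494 (-3.7 dB); phase: φ = 49.5°.

|H| = 0.6494 (-3.7 dB), φ = 49.5°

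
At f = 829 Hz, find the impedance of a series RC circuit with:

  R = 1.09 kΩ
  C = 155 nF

Step 1 — Angular frequency: ω = 2π·f = 2π·829 = 5209 rad/s.
Step 2 — Component impedances:
  R: Z = R = 1090 Ω
  C: Z = 1/(jωC) = -j/(ω·C) = 0 - j1239 Ω
Step 3 — Series combination: Z_total = R + C = 1090 - j1239 Ω = 1650∠-48.7° Ω.

Z = 1090 - j1239 Ω = 1650∠-48.7° Ω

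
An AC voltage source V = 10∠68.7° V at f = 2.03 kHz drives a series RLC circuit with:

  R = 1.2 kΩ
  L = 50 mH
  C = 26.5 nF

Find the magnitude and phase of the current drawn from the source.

Step 1 — Angular frequency: ω = 2π·f = 2π·2030 = 1.275e+04 rad/s.
Step 2 — Component impedances:
  R: Z = R = 1200 Ω
  L: Z = jωL = j·1.275e+04·0.05 = 0 + j637.7 Ω
  C: Z = 1/(jωC) = -j/(ω·C) = 0 - j2959 Ω
Step 3 — Series combination: Z_total = R + L + C = 1200 - j2321 Ω = 2613∠-62.7° Ω.
Step 4 — Source phasor: V = 10∠68.7° V = 3.633 + j9.317 V.
Step 5 — Ohm's law: I = V / Z_total = (3.633 + j9.317) / (1200 - j2321) = -0.002529 + j0.002873 A.
Step 6 — Convert to polar: |I| = 0.003827 A, ∠I = 131.4°.

I = 0.003827∠131.4° A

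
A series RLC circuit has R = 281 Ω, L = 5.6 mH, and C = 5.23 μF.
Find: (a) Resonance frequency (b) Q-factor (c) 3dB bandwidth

Step 1 — Resonance: ω₀ = 1/√(LC) = 1/√(0.0056·5.23e-06) = 5843 rad/s.
Step 2 — f₀ = ω₀/(2π) = 930 Hz.
Step 3 — Series Q: Q = ω₀L/R = 5843·0.0056/281 = 0.1164.
Step 4 — Bandwidth: Δω = ω₀/Q = 5.018e+04 rad/s; BW = Δω/(2π) = 7986 Hz.

(a) f₀ = 930 Hz  (b) Q = 0.1164  (c) BW = 7986 Hz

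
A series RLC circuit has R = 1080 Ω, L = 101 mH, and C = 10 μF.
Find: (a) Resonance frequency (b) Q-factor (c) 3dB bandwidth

Step 1 — Resonance: ω₀ = 1/√(LC) = 1/√(0.101·1e-05) = 995 rad/s.
Step 2 — f₀ = ω₀/(2π) = 158.4 Hz.
Step 3 — Series Q: Q = ω₀L/R = 995·0.101/1080 = 0.09305.
Step 4 — Bandwidth: Δω = ω₀/Q = 1.069e+04 rad/s; BW = Δω/(2π) = 1702 Hz.

(a) f₀ = 158.4 Hz  (b) Q = 0.09305  (c) BW = 1702 Hz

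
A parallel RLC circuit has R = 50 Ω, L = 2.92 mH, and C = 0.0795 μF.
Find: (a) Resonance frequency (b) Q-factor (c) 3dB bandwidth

Step 1 — Resonance: ω₀ = 1/√(LC) = 1/√(0.00292·7.95e-08) = 6.563e+04 rad/s.
Step 2 — f₀ = ω₀/(2π) = 1.045e+04 Hz.
Step 3 — Parallel Q: Q = R/(ω₀L) = 50/(6.563e+04·0.00292) = 0.2609.
Step 4 — Bandwidth: Δω = ω₀/Q = 2.516e+05 rad/s; BW = Δω/(2π) = 4.004e+04 Hz.

(a) f₀ = 1.045e+04 Hz  (b) Q = 0.2609  (c) BW = 4.004e+04 Hz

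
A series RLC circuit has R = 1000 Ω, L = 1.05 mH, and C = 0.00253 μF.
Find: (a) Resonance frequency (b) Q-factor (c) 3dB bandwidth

Step 1 — Resonance condition Im(Z)=0 gives ω₀ = 1/√(LC).
Step 2 — ω₀ = 1/√(0.00105·2.53e-09) = 6.135e+05 rad/s.
Step 3 — f₀ = ω₀/(2π) = 9.765e+04 Hz.
Step 4 — Series Q: Q = ω₀L/R = 6.135e+05·0.00105/1000 = 0.6442.
Step 5 — 3dB bandwidth: Δω = ω₀/Q = 9.524e+05 rad/s; BW = Δω/(2π) = 1.516e+05 Hz.

(a) f₀ = 9.765e+04 Hz  (b) Q = 0.6442  (c) BW = 1.516e+05 Hz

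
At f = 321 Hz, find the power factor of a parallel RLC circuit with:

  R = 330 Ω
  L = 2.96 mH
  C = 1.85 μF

Step 1 — Angular frequency: ω = 2π·f = 2π·321 = 2017 rad/s.
Step 2 — Component impedances:
  R: Z = R = 330 Ω
  L: Z = jωL = j·2017·0.00296 = 0 + j5.97 Ω
  C: Z = 1/(jωC) = -j/(ω·C) = 0 - j268 Ω
Step 3 — Parallel combination: 1/Z_total = 1/R + 1/L + 1/C; Z_total = 0.1129 + j6.104 Ω = 6.105∠88.9° Ω.
Step 4 — Power factor: PF = cos(φ) = Re(Z)/|Z| = 0.11294/6.105 = 0.0185.
Step 5 — Type: Im(Z) = 6.104 ⇒ lagging (phase φ = 88.9°).

PF = 0.0185 (lagging, φ = 88.9°)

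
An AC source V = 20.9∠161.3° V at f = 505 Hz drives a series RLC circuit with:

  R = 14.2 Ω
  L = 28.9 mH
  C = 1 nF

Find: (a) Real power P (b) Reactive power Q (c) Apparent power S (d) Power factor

Step 1 — Angular frequency: ω = 2π·f = 2π·505 = 3173 rad/s.
Step 2 — Component impedances:
  R: Z = R = 14.2 Ω
  L: Z = jωL = j·3173·0.0289 = 0 + j91.7 Ω
  C: Z = 1/(jωC) = -j/(ω·C) = 0 - j3.152e+05 Ω
Step 3 — Series combination: Z_total = R + L + C = 14.2 - j3.151e+05 Ω = 3.151e+05∠-90.0° Ω.
Step 4 — Source phasor: V = 20.9∠161.3° V = -19.8 + j6.701 V.
Step 5 — Current: I = V / Z = -2.127e-05 - j6.283e-05 A = 6.634e-05∠-108.7° A.
Step 6 — Complex power: S = V·I* = 6.249e-08 - j0.001386 VA.
Step 7 — Real power: P = Re(S) = 6.249e-08 W.
Step 8 — Reactive power: Q = Im(S) = -0.001386 VAR.
Step 9 — Apparent power: |S| = 0.001386 VA.
Step 10 — Power factor: PF = P/|S| = 4.507e-05 (leading).

(a) P = 6.249e-08 W  (b) Q = -0.001386 VAR  (c) S = 0.001386 VA  (d) PF = 4.507e-05 (leading)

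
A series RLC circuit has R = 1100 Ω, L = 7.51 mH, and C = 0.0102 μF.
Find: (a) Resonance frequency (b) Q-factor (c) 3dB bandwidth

Step 1 — Resonance: ω₀ = 1/√(LC) = 1/√(0.00751·1.02e-08) = 1.143e+05 rad/s.
Step 2 — f₀ = ω₀/(2π) = 1.818e+04 Hz.
Step 3 — Series Q: Q = ω₀L/R = 1.143e+05·0.00751/1100 = 0.7801.
Step 4 — Bandwidth: Δω = ω₀/Q = 1.465e+05 rad/s; BW = Δω/(2π) = 2.331e+04 Hz.

(a) f₀ = 1.818e+04 Hz  (b) Q = 0.7801  (c) BW = 2.331e+04 Hz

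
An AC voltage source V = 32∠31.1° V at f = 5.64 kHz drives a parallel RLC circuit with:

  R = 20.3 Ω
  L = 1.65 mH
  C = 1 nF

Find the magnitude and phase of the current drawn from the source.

Step 1 — Angular frequency: ω = 2π·f = 2π·5640 = 3.544e+04 rad/s.
Step 2 — Component impedances:
  R: Z = R = 20.3 Ω
  L: Z = jωL = j·3.544e+04·0.00165 = 0 + j58.47 Ω
  C: Z = 1/(jωC) = -j/(ω·C) = 0 - j2.822e+04 Ω
Step 3 — Parallel combination: 1/Z_total = 1/R + 1/L + 1/C; Z_total = 18.12 + j6.279 Ω = 19.18∠19.1° Ω.
Step 4 — Source phasor: V = 32∠31.1° V = 27.4 + j16.53 V.
Step 5 — Ohm's law: I = V / Z_total = (27.4 + j16.53) / (18.12 + j6.279) = 1.632 + j0.3466 A.
Step 6 — Convert to polar: |I| = 1.668 A, ∠I = 12.0°.

I = 1.668∠12.0° A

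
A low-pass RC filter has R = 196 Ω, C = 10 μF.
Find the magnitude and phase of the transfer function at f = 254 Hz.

Step 1 — Angular frequency: ω = 2π·254 = 1596 rad/s.
Step 2 — Transfer function: H(jω) = 1/(1 + jωRC).
Step 3 — Denominator: 1 + jωRC = 1 + j·1596·196·1e-05 = 1 + j3.128.
Step 4 — H = 0.09273 - j0.29.
Step 5 — Magnitude: |H| = 0.3045 (-10.3 dB); phase: φ = -72.3°.

|H| = 0.3045 (-10.3 dB), φ = -72.3°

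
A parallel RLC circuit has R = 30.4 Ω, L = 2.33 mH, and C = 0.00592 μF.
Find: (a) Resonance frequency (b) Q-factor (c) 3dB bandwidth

Step 1 — Resonance: ω₀ = 1/√(LC) = 1/√(0.00233·5.92e-09) = 2.693e+05 rad/s.
Step 2 — f₀ = ω₀/(2π) = 4.285e+04 Hz.
Step 3 — Parallel Q: Q = R/(ω₀L) = 30.4/(2.693e+05·0.00233) = 0.04846.
Step 4 — Bandwidth: Δω = ω₀/Q = 5.557e+06 rad/s; BW = Δω/(2π) = 8.844e+05 Hz.

(a) f₀ = 4.285e+04 Hz  (b) Q = 0.04846  (c) BW = 8.844e+05 Hz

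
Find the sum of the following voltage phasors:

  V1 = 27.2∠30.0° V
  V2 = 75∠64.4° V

Step 1 — Convert each phasor to rectangular form:
  V1 = 27.2·(cos(30.0°) + j·sin(30.0°)) = 23.56 + j13.6 V
  V2 = 75·(cos(64.4°) + j·sin(64.4°)) = 32.41 + j67.64 V
Step 2 — Sum components: V_total = 55.96 + j81.24 V.
Step 3 — Convert to polar: |V_total| = 98.65 V, ∠V_total = 55.4°.

V_total = 98.65∠55.4° V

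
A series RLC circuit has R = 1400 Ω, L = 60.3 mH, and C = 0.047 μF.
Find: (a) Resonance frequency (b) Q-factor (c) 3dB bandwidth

Step 1 — Resonance: ω₀ = 1/√(LC) = 1/√(0.0603·4.7e-08) = 1.878e+04 rad/s.
Step 2 — f₀ = ω₀/(2π) = 2990 Hz.
Step 3 — Series Q: Q = ω₀L/R = 1.878e+04·0.0603/1400 = 0.8091.
Step 4 — Bandwidth: Δω = ω₀/Q = 2.322e+04 rad/s; BW = Δω/(2π) = 3695 Hz.

(a) f₀ = 2990 Hz  (b) Q = 0.8091  (c) BW = 3695 Hz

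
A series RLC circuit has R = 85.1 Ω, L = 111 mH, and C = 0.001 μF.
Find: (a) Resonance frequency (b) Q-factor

Step 1 — Resonance condition Im(Z)=0 gives ω₀ = 1/√(LC).
Step 2 — ω₀ = 1/√(0.111·1e-09) = 9.492e+04 rad/s.
Step 3 — f₀ = ω₀/(2π) = 1.511e+04 Hz.
Step 4 — Series Q: Q = ω₀L/R = 9.492e+04·0.111/85.1 = 123.8.

(a) f₀ = 1.511e+04 Hz  (b) Q = 123.8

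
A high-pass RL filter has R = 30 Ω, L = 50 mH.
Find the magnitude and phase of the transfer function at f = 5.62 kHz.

Step 1 — Angular frequency: ω = 2π·5620 = 3.531e+04 rad/s.
Step 2 — Transfer function: H(jω) = jωL/(R + jωL).
Step 3 — Numerator jωL = j·1766; denominator R + jωL = 30 + j1766.
Step 4 — H = 0.9997 + j0.01699.
Step 5 — Magnitude: |H| = 0.9999 (-0.0 dB); phase: φ = 1.0°.

|H| = 0.9999 (-0.0 dB), φ = 1.0°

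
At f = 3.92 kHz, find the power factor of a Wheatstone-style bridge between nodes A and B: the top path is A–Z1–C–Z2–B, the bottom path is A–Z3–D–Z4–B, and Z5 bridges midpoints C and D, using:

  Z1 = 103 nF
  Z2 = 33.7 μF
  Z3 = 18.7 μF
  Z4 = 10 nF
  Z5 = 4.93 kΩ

Step 1 — Angular frequency: ω = 2π·f = 2π·3920 = 2.463e+04 rad/s.
Step 2 — Component impedances:
  Z1: Z = 1/(jωC) = -j/(ω·C) = 0 - j394.2 Ω
  Z2: Z = 1/(jωC) = -j/(ω·C) = 0 - j1.205 Ω
  Z3: Z = 1/(jωC) = -j/(ω·C) = 0 - j2.171 Ω
  Z4: Z = 1/(jωC) = -j/(ω·C) = 0 - j4060 Ω
  Z5: Z = R = 4930 Ω
Step 3 — Bridge requires nodal analysis (the Z5 bridge couples midpoints C and D, so the two paths cannot be reduced to a simple series/parallel combination). Setting node B to ground and injecting 1 A at node A, the 3-node admittance system at A, C, D solves to V_A = Z_AB = 26.01 - j358.4 Ω = 359.4∠-85.8° Ω.
Step 4 — Power factor: PF = cos(φ) = Re(Z)/|Z| = 26.01/359.4 = 0.07237.
Step 5 — Type: Im(Z) = -358.4 ⇒ leading (phase φ = -85.8°).

PF = 0.07237 (leading, φ = -85.8°)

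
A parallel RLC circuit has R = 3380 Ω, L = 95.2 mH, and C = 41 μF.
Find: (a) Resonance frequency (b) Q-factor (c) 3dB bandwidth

Step 1 — Resonance: ω₀ = 1/√(LC) = 1/√(0.0952·4.1e-05) = 506.2 rad/s.
Step 2 — f₀ = ω₀/(2π) = 80.56 Hz.
Step 3 — Parallel Q: Q = R/(ω₀L) = 3380/(506.2·0.0952) = 70.14.
Step 4 — Bandwidth: Δω = ω₀/Q = 7.216 rad/s; BW = Δω/(2π) = 1.148 Hz.

(a) f₀ = 80.56 Hz  (b) Q = 70.14  (c) BW = 1.148 Hz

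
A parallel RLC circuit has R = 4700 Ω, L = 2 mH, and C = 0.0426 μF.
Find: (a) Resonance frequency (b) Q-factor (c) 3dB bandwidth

Step 1 — Resonance: ω₀ = 1/√(LC) = 1/√(0.002·4.26e-08) = 1.083e+05 rad/s.
Step 2 — f₀ = ω₀/(2π) = 1.724e+04 Hz.
Step 3 — Parallel Q: Q = R/(ω₀L) = 4700/(1.083e+05·0.002) = 21.69.
Step 4 — Bandwidth: Δω = ω₀/Q = 4995 rad/s; BW = Δω/(2π) = 794.9 Hz.

(a) f₀ = 1.724e+04 Hz  (b) Q = 21.69  (c) BW = 794.9 Hz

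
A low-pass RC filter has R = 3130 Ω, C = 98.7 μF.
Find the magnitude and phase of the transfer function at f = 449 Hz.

Step 1 — Angular frequency: ω = 2π·449 = 2821 rad/s.
Step 2 — Transfer function: H(jω) = 1/(1 + jωRC).
Step 3 — Denominator: 1 + jωRC = 1 + j·2821·3130·9.87e-05 = 1 + j871.5.
Step 4 — H = 1.317e-06 - j0.001147.
Step 5 — Magnitude: |H| = 0.001147 (-58.8 dB); phase: φ = -89.9°.

|H| = 0.001147 (-58.8 dB), φ = -89.9°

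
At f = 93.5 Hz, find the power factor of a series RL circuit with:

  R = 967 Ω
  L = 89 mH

Step 1 — Angular frequency: ω = 2π·f = 2π·93.5 = 587.5 rad/s.
Step 2 — Component impedances:
  R: Z = R = 967 Ω
  L: Z = jωL = j·587.5·0.089 = 0 + j52.29 Ω
Step 3 — Series combination: Z_total = R + L = 967 + j52.29 Ω = 968.4∠3.1° Ω.
Step 4 — Power factor: PF = cos(φ) = Re(Z)/|Z| = 967/968.41 = 0.9985.
Step 5 — Type: Im(Z) = 52.29 ⇒ lagging (phase φ = 3.1°).

PF = 0.9985 (lagging, φ = 3.1°)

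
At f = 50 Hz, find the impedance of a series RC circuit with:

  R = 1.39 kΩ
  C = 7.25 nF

Step 1 — Angular frequency: ω = 2π·f = 2π·50 = 314.2 rad/s.
Step 2 — Component impedances:
  R: Z = R = 1390 Ω
  C: Z = 1/(jωC) = -j/(ω·C) = 0 - j4.39e+05 Ω
Step 3 — Series combination: Z_total = R + C = 1390 - j4.39e+05 Ω = 4.391e+05∠-89.8° Ω.

Z = 1390 - j4.39e+05 Ω = 4.391e+05∠-89.8° Ω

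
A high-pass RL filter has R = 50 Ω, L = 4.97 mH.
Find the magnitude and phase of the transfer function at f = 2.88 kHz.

Step 1 — Angular frequency: ω = 2π·2880 = 1.81e+04 rad/s.
Step 2 — Transfer function: H(jω) = jωL/(R + jωL).
Step 3 — Numerator jωL = j·89.94; denominator R + jωL = 50 + j89.94.
Step 4 — H = 0.7639 + j0.4247.
Step 5 — Magnitude: |H| = 0.874 (-1.2 dB); phase: φ = 29.1°.

|H| = 0.874 (-1.2 dB), φ = 29.1°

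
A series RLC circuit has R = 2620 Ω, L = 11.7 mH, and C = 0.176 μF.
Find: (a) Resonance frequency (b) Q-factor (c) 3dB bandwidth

Step 1 — Resonance condition Im(Z)=0 gives ω₀ = 1/√(LC).
Step 2 — ω₀ = 1/√(0.0117·1.76e-07) = 2.204e+04 rad/s.
Step 3 — f₀ = ω₀/(2π) = 3507 Hz.
Step 4 — Series Q: Q = ω₀L/R = 2.204e+04·0.0117/2620 = 0.09841.
Step 5 — 3dB bandwidth: Δω = ω₀/Q = 2.239e+05 rad/s; BW = Δω/(2π) = 3.564e+04 Hz.

(a) f₀ = 3507 Hz  (b) Q = 0.09841  (c) BW = 3.564e+04 Hz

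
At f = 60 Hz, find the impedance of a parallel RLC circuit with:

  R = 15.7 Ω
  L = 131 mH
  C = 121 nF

Step 1 — Angular frequency: ω = 2π·f = 2π·60 = 377 rad/s.
Step 2 — Component impedances:
  R: Z = R = 15.7 Ω
  L: Z = jωL = j·377·0.131 = 0 + j49.39 Ω
  C: Z = 1/(jωC) = -j/(ω·C) = 0 - j2.192e+04 Ω
Step 3 — Parallel combination: 1/Z_total = 1/R + 1/L + 1/C; Z_total = 14.26 + j4.525 Ω = 14.97∠17.6° Ω.

Z = 14.26 + j4.525 Ω = 14.97∠17.6° Ω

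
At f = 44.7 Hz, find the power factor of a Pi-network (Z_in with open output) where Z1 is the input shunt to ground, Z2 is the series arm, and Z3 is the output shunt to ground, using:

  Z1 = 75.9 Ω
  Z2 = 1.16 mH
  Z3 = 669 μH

Step 1 — Angular frequency: ω = 2π·f = 2π·44.7 = 280.9 rad/s.
Step 2 — Component impedances:
  Z1: Z = R = 75.9 Ω
  Z2: Z = jωL = j·280.9·0.00116 = 0 + j0.3258 Ω
  Z3: Z = jωL = j·280.9·0.000669 = 0 + j0.1879 Ω
Step 3 — With open output, the series arm Z2 and the output shunt Z3 appear in series to ground: Z2 + Z3 = 0 + j0.5137 Ω.
Step 4 — Parallel with input shunt Z1: Z_in = Z1 || (Z2 + Z3) = 0.003476 + j0.5137 Ω = 0.5137∠89.6° Ω.
Step 5 — Power factor: PF = cos(φ) = Re(Z)/|Z| = 0.0034765/0.51368 = 0.006768.
Step 6 — Type: Im(Z) = 0.5137 ⇒ lagging (phase φ = 89.6°).

PF = 0.006768 (lagging, φ = 89.6°)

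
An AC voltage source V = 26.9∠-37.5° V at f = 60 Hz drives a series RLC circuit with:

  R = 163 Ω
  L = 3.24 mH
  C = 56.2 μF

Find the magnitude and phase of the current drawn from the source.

Step 1 — Angular frequency: ω = 2π·f = 2π·60 = 377 rad/s.
Step 2 — Component impedances:
  R: Z = R = 163 Ω
  L: Z = jωL = j·377·0.00324 = 0 + j1.221 Ω
  C: Z = 1/(jωC) = -j/(ω·C) = 0 - j47.2 Ω
Step 3 — Series combination: Z_total = R + L + C = 163 - j45.98 Ω = 169.4∠-15.8° Ω.
Step 4 — Source phasor: V = 26.9∠-37.5° V = 21.34 - j16.38 V.
Step 5 — Ohm's law: I = V / Z_total = (21.34 - j16.38) / (163 - j45.98) = 0.1475 - j0.05885 A.
Step 6 — Convert to polar: |I| = 0.1588 A, ∠I = -21.7°.

I = 0.1588∠-21.7° A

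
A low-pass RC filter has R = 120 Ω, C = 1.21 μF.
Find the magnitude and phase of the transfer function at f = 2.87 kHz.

Step 1 — Angular frequency: ω = 2π·2870 = 1.803e+04 rad/s.
Step 2 — Transfer function: H(jω) = 1/(1 + jωRC).
Step 3 — Denominator: 1 + jωRC = 1 + j·1.803e+04·120·1.21e-06 = 1 + j2.618.
Step 4 — H = 0.1273 - j0.3333.
Step 5 — Magnitude: |H| = 0.3568 (-9.0 dB); phase: φ = -69.1°.

|H| = 0.3568 (-9.0 dB), φ = -69.1°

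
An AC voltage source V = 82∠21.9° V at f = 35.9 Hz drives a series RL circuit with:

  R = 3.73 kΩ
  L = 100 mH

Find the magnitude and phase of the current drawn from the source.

Step 1 — Angular frequency: ω = 2π·f = 2π·35.9 = 225.6 rad/s.
Step 2 — Component impedances:
  R: Z = R = 3730 Ω
  L: Z = jωL = j·225.6·0.1 = 0 + j22.56 Ω
Step 3 — Series combination: Z_total = R + L = 3730 + j22.56 Ω = 3730∠0.3° Ω.
Step 4 — Source phasor: V = 82∠21.9° V = 76.08 + j30.58 V.
Step 5 — Ohm's law: I = V / Z_total = (76.08 + j30.58) / (3730 + j22.56) = 0.02045 + j0.008076 A.
Step 6 — Convert to polar: |I| = 0.02198 A, ∠I = 21.6°.

I = 0.02198∠21.6° A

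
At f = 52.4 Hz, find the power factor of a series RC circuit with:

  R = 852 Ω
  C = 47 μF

Step 1 — Angular frequency: ω = 2π·f = 2π·52.4 = 329.2 rad/s.
Step 2 — Component impedances:
  R: Z = R = 852 Ω
  C: Z = 1/(jωC) = -j/(ω·C) = 0 - j64.62 Ω
Step 3 — Series combination: Z_total = R + C = 852 - j64.62 Ω = 854.4∠-4.3° Ω.
Step 4 — Power factor: PF = cos(φ) = Re(Z)/|Z| = 852/854.45 = 0.9971.
Step 5 — Type: Im(Z) = -64.62 ⇒ leading (phase φ = -4.3°).

PF = 0.9971 (leading, φ = -4.3°)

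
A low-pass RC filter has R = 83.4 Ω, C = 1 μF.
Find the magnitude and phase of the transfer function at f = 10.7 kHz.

Step 1 — Angular frequency: ω = 2π·1.07e+04 = 6.723e+04 rad/s.
Step 2 — Transfer function: H(jω) = 1/(1 + jωRC).
Step 3 — Denominator: 1 + jωRC = 1 + j·6.723e+04·83.4·1e-06 = 1 + j5.607.
Step 4 — H = 0.03083 - j0.1729.
Step 5 — Magnitude: |H| = 0.1756 (-15.1 dB); phase: φ = -79.9°.

|H| = 0.1756 (-15.1 dB), φ = -79.9°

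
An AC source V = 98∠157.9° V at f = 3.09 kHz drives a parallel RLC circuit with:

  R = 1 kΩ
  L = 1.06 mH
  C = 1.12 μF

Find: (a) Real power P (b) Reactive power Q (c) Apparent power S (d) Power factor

Step 1 — Angular frequency: ω = 2π·f = 2π·3090 = 1.942e+04 rad/s.
Step 2 — Component impedances:
  R: Z = R = 1000 Ω
  L: Z = jωL = j·1.942e+04·0.00106 = 0 + j20.58 Ω
  C: Z = 1/(jωC) = -j/(ω·C) = 0 - j45.99 Ω
Step 3 — Parallel combination: 1/Z_total = 1/R + 1/L + 1/C; Z_total = 1.386 + j37.2 Ω = 37.22∠87.9° Ω.
Step 4 — Source phasor: V = 98∠157.9° V = -90.8 + j36.87 V.
Step 5 — Current: I = V / Z = 0.899 + j2.474 A = 2.633∠70.0° A.
Step 6 — Complex power: S = V·I* = 9.604 + j257.8 VA.
Step 7 — Real power: P = Re(S) = 9.604 W.
Step 8 — Reactive power: Q = Im(S) = 257.8 VAR.
Step 9 — Apparent power: |S| = 258 VA.
Step 10 — Power factor: PF = P/|S| = 0.03722 (lagging).

(a) P = 9.604 W  (b) Q = 257.8 VAR  (c) S = 258 VA  (d) PF = 0.03722 (lagging)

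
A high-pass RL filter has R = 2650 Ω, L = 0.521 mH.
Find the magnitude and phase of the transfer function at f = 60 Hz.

Step 1 — Angular frequency: ω = 2π·60 = 377 rad/s.
Step 2 — Transfer function: H(jω) = jωL/(R + jωL).
Step 3 — Numerator jωL = j·0.1964; denominator R + jωL = 2650 + j0.1964.
Step 4 — H = 5.493e-09 + j7.412e-05.
Step 5 — Magnitude: |H| = 7.412e-05 (-82.6 dB); phase: φ = 90.0°.

|H| = 7.412e-05 (-82.6 dB), φ = 90.0°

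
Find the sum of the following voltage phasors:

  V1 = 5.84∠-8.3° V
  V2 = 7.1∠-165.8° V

Step 1 — Convert each phasor to rectangular form:
  V1 = 5.84·(cos(-8.3°) + j·sin(-8.3°)) = 5.779 - j0.843 V
  V2 = 7.1·(cos(-165.8°) + j·sin(-165.8°)) = -6.883 - j1.742 V
Step 2 — Sum components: V_total = -1.104 - j2.585 V.
Step 3 — Convert to polar: |V_total| = 2.811 V, ∠V_total = -113.1°.

V_total = 2.811∠-113.1° V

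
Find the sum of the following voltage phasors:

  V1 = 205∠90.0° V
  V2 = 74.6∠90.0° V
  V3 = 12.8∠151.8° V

Step 1 — Convert each phasor to rectangular form:
  V1 = 205·(cos(90.0°) + j·sin(90.0°)) = 0 + j205 V
  V2 = 74.6·(cos(90.0°) + j·sin(90.0°)) = 0 + j74.6 V
  V3 = 12.8·(cos(151.8°) + j·sin(151.8°)) = -11.28 + j6.049 V
Step 2 — Sum components: V_total = -11.28 + j285.6 V.
Step 3 — Convert to polar: |V_total| = 285.9 V, ∠V_total = 92.3°.

V_total = 285.9∠92.3° V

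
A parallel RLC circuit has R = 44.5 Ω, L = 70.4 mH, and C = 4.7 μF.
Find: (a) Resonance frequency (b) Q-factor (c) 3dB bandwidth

Step 1 — Resonance: ω₀ = 1/√(LC) = 1/√(0.0704·4.7e-06) = 1738 rad/s.
Step 2 — f₀ = ω₀/(2π) = 276.7 Hz.
Step 3 — Parallel Q: Q = R/(ω₀L) = 44.5/(1738·0.0704) = 0.3636.
Step 4 — Bandwidth: Δω = ω₀/Q = 4781 rad/s; BW = Δω/(2π) = 761 Hz.

(a) f₀ = 276.7 Hz  (b) Q = 0.3636  (c) BW = 761 Hz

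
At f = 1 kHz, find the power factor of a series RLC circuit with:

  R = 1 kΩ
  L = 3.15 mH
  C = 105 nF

Step 1 — Angular frequency: ω = 2π·f = 2π·1000 = 6283 rad/s.
Step 2 — Component impedances:
  R: Z = R = 1000 Ω
  L: Z = jωL = j·6283·0.00315 = 0 + j19.79 Ω
  C: Z = 1/(jωC) = -j/(ω·C) = 0 - j1516 Ω
Step 3 — Series combination: Z_total = R + L + C = 1000 - j1496 Ω = 1799∠-56.2° Ω.
Step 4 — Power factor: PF = cos(φ) = Re(Z)/|Z| = 1000/1799.4 = 0.5557.
Step 5 — Type: Im(Z) = -1496 ⇒ leading (phase φ = -56.2°).

PF = 0.5557 (leading, φ = -56.2°)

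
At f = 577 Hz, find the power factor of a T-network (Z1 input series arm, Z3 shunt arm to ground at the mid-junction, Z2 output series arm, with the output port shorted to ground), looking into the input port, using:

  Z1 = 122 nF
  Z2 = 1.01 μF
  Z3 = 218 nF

Step 1 — Angular frequency: ω = 2π·f = 2π·577 = 3625 rad/s.
Step 2 — Component impedances:
  Z1: Z = 1/(jωC) = -j/(ω·C) = 0 - j2261 Ω
  Z2: Z = 1/(jωC) = -j/(ω·C) = 0 - j273.1 Ω
  Z3: Z = 1/(jωC) = -j/(ω·C) = 0 - j1265 Ω
Step 3 — With the output port shorted to ground, the output series arm Z2 runs from the junction to ground; the shunt arm Z3 also runs from the junction to ground. They appear in parallel: Z3 || Z2 = 0 - j224.6 Ω.
Step 4 — Series with input arm Z1: Z_in = Z1 + (Z3 || Z2) = 0 - j2486 Ω = 2486∠-90.0° Ω.
Step 5 — Power factor: PF = cos(φ) = Re(Z)/|Z| = 0/2486 = 0.
Step 6 — Type: Im(Z) = -2486 ⇒ leading (phase φ = -90.0°).

PF = 0 (leading, φ = -90.0°)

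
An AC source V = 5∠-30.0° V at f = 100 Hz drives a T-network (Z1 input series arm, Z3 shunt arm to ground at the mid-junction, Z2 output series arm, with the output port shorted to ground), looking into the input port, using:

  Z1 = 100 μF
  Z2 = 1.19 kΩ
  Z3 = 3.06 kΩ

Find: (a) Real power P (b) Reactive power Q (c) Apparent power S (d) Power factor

Step 1 — Angular frequency: ω = 2π·f = 2π·100 = 628.3 rad/s.
Step 2 — Component impedances:
  Z1: Z = 1/(jωC) = -j/(ω·C) = 0 - j15.92 Ω
  Z2: Z = R = 1190 Ω
  Z3: Z = R = 3060 Ω
Step 3 — With the output port shorted to ground, the output series arm Z2 runs from the junction to ground; the shunt arm Z3 also runs from the junction to ground. They appear in parallel: Z3 || Z2 = 856.8 Ω.
Step 4 — Series with input arm Z1: Z_in = Z1 + (Z3 || Z2) = 856.8 - j15.92 Ω = 856.9∠-1.1° Ω.
Step 5 — Source phasor: V = 5∠-30.0° V = 4.33 - j2.5 V.
Step 6 — Current: I = V / Z = 0.005106 - j0.002823 A = 0.005835∠-28.9° A.
Step 7 — Complex power: S = V·I* = 0.02917 - j0.0005418 VA.
Step 8 — Real power: P = Re(S) = 0.02917 W.
Step 9 — Reactive power: Q = Im(S) = -0.0005418 VAR.
Step 10 — Apparent power: |S| = 0.02917 VA.
Step 11 — Power factor: PF = P/|S| = 0.9998 (leading).

(a) P = 0.02917 W  (b) Q = -0.0005418 VAR  (c) S = 0.02917 VA  (d) PF = 0.9998 (leading)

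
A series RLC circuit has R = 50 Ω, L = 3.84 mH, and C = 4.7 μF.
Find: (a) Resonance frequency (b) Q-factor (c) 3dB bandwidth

Step 1 — Resonance condition Im(Z)=0 gives ω₀ = 1/√(LC).
Step 2 — ω₀ = 1/√(0.00384·4.7e-06) = 7444 rad/s.
Step 3 — f₀ = ω₀/(2π) = 1185 Hz.
Step 4 — Series Q: Q = ω₀L/R = 7444·0.00384/50 = 0.5717.
Step 5 — 3dB bandwidth: Δω = ω₀/Q = 1.302e+04 rad/s; BW = Δω/(2π) = 2072 Hz.

(a) f₀ = 1185 Hz  (b) Q = 0.5717  (c) BW = 2072 Hz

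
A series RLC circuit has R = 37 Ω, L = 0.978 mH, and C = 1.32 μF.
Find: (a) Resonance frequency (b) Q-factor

Step 1 — Resonance condition Im(Z)=0 gives ω₀ = 1/√(LC).
Step 2 — ω₀ = 1/√(0.000978·1.32e-06) = 2.783e+04 rad/s.
Step 3 — f₀ = ω₀/(2π) = 4430 Hz.
Step 4 — Series Q: Q = ω₀L/R = 2.783e+04·0.000978/37 = 0.7357.

(a) f₀ = 4430 Hz  (b) Q = 0.7357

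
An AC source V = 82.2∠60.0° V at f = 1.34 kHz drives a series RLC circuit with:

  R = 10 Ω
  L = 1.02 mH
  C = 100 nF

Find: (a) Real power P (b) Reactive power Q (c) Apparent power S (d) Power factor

Step 1 — Angular frequency: ω = 2π·f = 2π·1340 = 8419 rad/s.
Step 2 — Component impedances:
  R: Z = R = 10 Ω
  L: Z = jωL = j·8419·0.00102 = 0 + j8.588 Ω
  C: Z = 1/(jωC) = -j/(ω·C) = 0 - j1188 Ω
Step 3 — Series combination: Z_total = R + L + C = 10 - j1179 Ω = 1179∠-89.5° Ω.
Step 4 — Source phasor: V = 82.2∠60.0° V = 41.1 + j71.19 V.
Step 5 — Current: I = V / Z = -0.06007 + j0.03537 A = 0.06971∠149.5° A.
Step 6 — Complex power: S = V·I* = 0.04859 - j5.73 VA.
Step 7 — Real power: P = Re(S) = 0.04859 W.
Step 8 — Reactive power: Q = Im(S) = -5.73 VAR.
Step 9 — Apparent power: |S| = 5.73 VA.
Step 10 — Power factor: PF = P/|S| = 0.00848 (leading).

(a) P = 0.04859 W  (b) Q = -5.73 VAR  (c) S = 5.73 VA  (d) PF = 0.00848 (leading)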